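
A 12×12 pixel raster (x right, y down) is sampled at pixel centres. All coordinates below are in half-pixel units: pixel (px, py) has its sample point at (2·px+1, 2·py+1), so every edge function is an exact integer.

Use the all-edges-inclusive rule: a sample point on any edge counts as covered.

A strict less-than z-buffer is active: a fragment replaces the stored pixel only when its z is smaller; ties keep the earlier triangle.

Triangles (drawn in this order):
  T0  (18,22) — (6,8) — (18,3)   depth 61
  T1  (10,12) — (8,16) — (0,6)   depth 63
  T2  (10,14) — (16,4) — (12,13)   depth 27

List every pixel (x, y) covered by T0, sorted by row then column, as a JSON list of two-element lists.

T0:
  2·area = 228
  edge (18, 22)→(6, 8): d=(-12,-14) inclusive
  edge (6, 8)→(18, 3): d=(12,-5) inclusive
  edge (18, 3)→(18, 22): d=(0,19) inclusive
    (7,2)@(15, 5): e=[162,9,57] → #
    (8,2)@(17, 5): e=[190,19,19] → #
    (9,2)@(19, 5): e=[218,29,-19] → ·
    (4,3)@(9, 7): e=[54,3,171] → #
    (5,3)@(11, 7): e=[82,13,133] → #
    (6,3)@(13, 7): e=[110,23,95] → #
    (9,3)@(19, 7): e=[194,53,-19] → ·
    (3,4)@(7, 9): e=[2,17,209] → #
    (9,4)@(19, 9): e=[170,77,-19] → ·
    (3,5)@(7, 11): e=[-22,41,209] → ·
    (4,5)@(9, 11): e=[6,51,171] → #
    (9,5)@(19, 11): e=[146,101,-19] → ·
  covered (28 px):
    · · · · · · · · · · · ·
    · · · · · · · · · · · ·
    · · · · · · · # # · · ·
    · · · · # # # # # · · ·
    · · · # # # # # # · · ·
    · · · · # # # # # · · ·
    · · · · · # # # # · · ·
    · · · · · · # # # · · ·
    · · · · · · · # # · · ·
    · · · · · · · · # · · ·
    · · · · · · · · · · · ·
    · · · · · · · · · · · ·
T1:
  2·area = 52
  edge (10, 12)→(8, 16): d=(-2,4) inclusive
  edge (8, 16)→(0, 6): d=(-8,-10) inclusive
  edge (0, 6)→(10, 12): d=(10,6) inclusive
    (0,3)@(1, 7): e=[46,2,4] → #
    (1,3)@(3, 7): e=[38,22,-8] → ·
    (0,4)@(1, 9): e=[42,-14,24] → ·
    (1,4)@(3, 9): e=[34,6,12] → #
    (2,4)@(5, 9): e=[26,26,0] → #  [on edge]
    (3,4)@(7, 9): e=[18,46,-12] → ·
    (1,5)@(3, 11): e=[30,-10,32] → ·
    (2,5)@(5, 11): e=[22,10,20] → #
    (3,5)@(7, 11): e=[14,30,8] → #
    (4,5)@(9, 11): e=[6,50,-4] → ·
    (2,6)@(5, 13): e=[18,-6,40] → ·
    (3,6)@(7, 13): e=[10,14,28] → #
    (7,7)@(15, 15): e=[-26,78,0] → ·  [on edge]
  covered (7 px):
    · · · · · · · · · · · ·
    · · · · · · · · · · · ·
    · · · · · · · · · · · ·
    # · · · · · · · · · · ·
    · # # · · · · · · · · ·
    · · # # · · · · · · · ·
    · · · # # · · · · · · ·
    · · · · · · · · · · · ·
    · · · · · · · · · · · ·
    · · · · · · · · · · · ·
    · · · · · · · · · · · ·
    · · · · · · · · · · · ·
T2:
  2·area = 14
  edge (10, 14)→(16, 4): d=(6,-10) inclusive
  edge (16, 4)→(12, 13): d=(-4,9) inclusive
  edge (12, 13)→(10, 14): d=(-2,1) inclusive
    (6,4)@(13, 9): e=[0,7,7] → #  [on edge]
    (7,4)@(15, 9): e=[20,-11,5] → ·
    (6,5)@(13, 11): e=[12,-1,3] → ·
    (5,6)@(11, 13): e=[4,9,1] → #
    (6,6)@(13, 13): e=[24,-9,-1] → ·
    (5,7)@(11, 15): e=[16,1,-3] → ·
    (3,9)@(7, 19): e=[0,21,-7] → ·  [on edge]
  covered (2 px):
    · · · · · · · · · · · ·
    · · · · · · · · · · · ·
    · · · · · · · · · · · ·
    · · · · · · · · · · · ·
    · · · · · · # · · · · ·
    · · · · · · · · · · · ·
    · · · · · # · · · · · ·
    · · · · · · · · · · · ·
    · · · · · · · · · · · ·
    · · · · · · · · · · · ·
    · · · · · · · · · · · ·
    · · · · · · · · · · · ·

Final: [[7,2],[8,2],[4,3],[5,3],[6,3],[7,3],[8,3],[3,4],[4,4],[5,4],[6,4],[7,4],[8,4],[4,5],[5,5],[6,5],[7,5],[8,5],[5,6],[6,6],[7,6],[8,6],[6,7],[7,7],[8,7],[7,8],[8,8],[8,9]]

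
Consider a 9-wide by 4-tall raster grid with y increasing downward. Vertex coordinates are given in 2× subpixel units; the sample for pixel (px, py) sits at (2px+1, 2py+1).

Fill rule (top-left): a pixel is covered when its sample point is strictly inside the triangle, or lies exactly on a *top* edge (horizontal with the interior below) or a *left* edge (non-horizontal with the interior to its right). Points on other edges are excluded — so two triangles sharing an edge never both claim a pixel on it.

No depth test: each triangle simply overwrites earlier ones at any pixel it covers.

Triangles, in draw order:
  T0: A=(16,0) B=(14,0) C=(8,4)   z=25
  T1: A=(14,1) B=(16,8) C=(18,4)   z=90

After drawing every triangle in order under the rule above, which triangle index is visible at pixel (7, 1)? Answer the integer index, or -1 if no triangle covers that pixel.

T0:
  2·area = 8  (B↔C swapped to make it positive)
  edge (16, 0)→(8, 4): d=(-8,4) right/bottom  bias=-1
  edge (8, 4)→(14, 0): d=(6,-4) top-left  bias=+0
  edge (14, 0)→(16, 0): d=(2,0) top-left  bias=+0
    (6,0)@(13, 1): e=[4,2,2] → #
    (7,0)@(15, 1): e=[-4,10,2] → ·
    (6,1)@(13, 3): e=[-12,14,6] → ·
  covered (1 px):
    · · · · · · # · ·
    · · · · · · · · ·
    · · · · · · · · ·
    · · · · · · · · ·
T1:
  2·area = 22  (B↔C swapped to make it positive)
  edge (14, 1)→(18, 4): d=(4,3) right/bottom  bias=-1
  edge (18, 4)→(16, 8): d=(-2,4) right/bottom  bias=-1
  edge (16, 8)→(14, 1): d=(-2,-7) top-left  bias=+0
    (7,1)@(15, 3): e=[5,14,3] → #
    (8,1)@(17, 3): e=[-1,6,17] → ·
    (7,2)@(15, 5): e=[13,10,-1] → ·
    (8,2)@(17, 5): e=[7,2,13] → #
    (8,3)@(17, 7): e=[15,-2,9] → ·
  covered (2 px):
    · · · · · · · · ·
    · · · · · · · # ·
    · · · · · · · · #
    · · · · · · · · ·

Z-buffer (winner per pixel, '.' = empty):
  . . . . . . 0 . .
  . . . . . . . 1 .
  . . . . . . . . 1
  . . . . . . . . .

Answer: 1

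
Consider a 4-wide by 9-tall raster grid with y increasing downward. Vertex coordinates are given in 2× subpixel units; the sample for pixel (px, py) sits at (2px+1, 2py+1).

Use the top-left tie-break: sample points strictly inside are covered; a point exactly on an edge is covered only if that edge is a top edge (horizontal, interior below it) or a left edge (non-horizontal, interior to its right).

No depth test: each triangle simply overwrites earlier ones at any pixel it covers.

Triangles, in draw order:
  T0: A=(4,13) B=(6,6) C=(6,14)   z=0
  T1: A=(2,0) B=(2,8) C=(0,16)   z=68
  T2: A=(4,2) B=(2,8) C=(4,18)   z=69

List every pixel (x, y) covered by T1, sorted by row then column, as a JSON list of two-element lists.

T0:
  2·area = 16
  edge (4, 13)→(6, 6): d=(2,-7) top-left  bias=+0
  edge (6, 6)→(6, 14): d=(0,8) right/bottom  bias=-1
  edge (6, 14)→(4, 13): d=(-2,-1) top-left  bias=+0
    (2,5)@(5, 11): e=[3,8,5] → █
    (3,5)@(7, 11): e=[17,-8,7] → ·
    (2,6)@(5, 13): e=[7,8,1] → █
    (3,6)@(7, 13): e=[21,-8,3] → ·
    (2,7)@(5, 15): e=[11,8,-3] → ·
  covered (2 px):
    · · · ·
    · · · ·
    · · · ·
    · · · ·
    · · · ·
    · · █ ·
    · · █ ·
    · · · ·
    · · · ·
T1:
  2·area = 16
  edge (2, 0)→(2, 8): d=(0,8) right/bottom  bias=-1
  edge (2, 8)→(0, 16): d=(-2,8) right/bottom  bias=-1
  edge (0, 16)→(2, 0): d=(2,-16) top-left  bias=+0
    (0,4)@(1, 9): e=[8,6,2] → █
    (1,4)@(3, 9): e=[-8,-10,34] → ·
    (0,5)@(1, 11): e=[8,2,6] → █
    (1,5)@(3, 11): e=[-8,-14,38] → ·
    (0,6)@(1, 13): e=[8,-2,10] → ·
  covered (2 px):
    · · · ·
    · · · ·
    · · · ·
    · · · ·
    █ · · ·
    █ · · ·
    · · · ·
    · · · ·
    · · · ·
T2:
  2·area = 32  (B↔C swapped to make it positive)
  edge (4, 2)→(4, 18): d=(0,16) right/bottom  bias=-1
  edge (4, 18)→(2, 8): d=(-2,-10) top-left  bias=+0
  edge (2, 8)→(4, 2): d=(2,-6) top-left  bias=+0
    (0,1)@(1, 3): e=[48,0,-16] → ·  [on edge]
    (1,2)@(3, 5): e=[16,16,0] → █  [on edge]
    (2,2)@(5, 5): e=[-16,36,12] → ·
    (1,3)@(3, 7): e=[16,12,4] → █
    (2,3)@(5, 7): e=[-16,32,16] → ·
    (1,4)@(3, 9): e=[16,8,8] → █
    (2,4)@(5, 9): e=[-16,28,20] → ·
    (0,5)@(1, 11): e=[48,-16,0] → ·  [on edge]
    (1,5)@(3, 11): e=[16,4,12] → █
    (2,5)@(5, 11): e=[-16,24,24] → ·
    (1,6)@(3, 13): e=[16,0,16] → █  [on edge]
    (2,6)@(5, 13): e=[-16,20,28] → ·
  covered (5 px):
    · · · ·
    · · · ·
    · █ · ·
    · █ · ·
    · █ · ·
    · █ · ·
    · █ · ·
    · · · ·
    · · · ·

Final: [[0,4],[0,5]]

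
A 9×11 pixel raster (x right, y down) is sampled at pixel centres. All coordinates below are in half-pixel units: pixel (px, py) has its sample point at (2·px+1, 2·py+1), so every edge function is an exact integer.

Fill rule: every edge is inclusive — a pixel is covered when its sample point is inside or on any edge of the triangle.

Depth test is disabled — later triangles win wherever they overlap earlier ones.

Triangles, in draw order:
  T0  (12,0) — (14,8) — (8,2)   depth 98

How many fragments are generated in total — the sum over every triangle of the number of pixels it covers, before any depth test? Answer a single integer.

T0:
  2·area = 36
  edge (12, 0)→(14, 8): d=(2,8) inclusive
  edge (14, 8)→(8, 2): d=(-6,-6) inclusive
  edge (8, 2)→(12, 0): d=(4,-2) inclusive
    (3,0)@(7, 1): e=[42,0,-6] → ·  [on edge]
    (5,0)@(11, 1): e=[10,24,2] → #
    (6,0)@(13, 1): e=[-6,36,6] → ·
    (4,1)@(9, 3): e=[30,0,6] → #  [on edge]
    (6,1)@(13, 3): e=[-2,24,14] → ·
    (4,2)@(9, 5): e=[34,-12,14] → ·
    (5,2)@(11, 5): e=[18,0,18] → #  [on edge]
    (6,2)@(13, 5): e=[2,12,22] → #
    (7,2)@(15, 5): e=[-14,24,26] → ·
    (5,3)@(11, 7): e=[22,-12,26] → ·
    (6,3)@(13, 7): e=[6,0,30] → #  [on edge]
    (7,3)@(15, 7): e=[-10,12,34] → ·
    (7,4)@(15, 9): e=[-6,0,42] → ·  [on edge]
    (8,5)@(17, 11): e=[-18,0,54] → ·  [on edge]
  covered (6 px):
    · · · · · # · · ·
    · · · · # # · · ·
    · · · · · # # · ·
    · · · · · · # · ·
    · · · · · · · · ·
    · · · · · · · · ·
    · · · · · · · · ·
    · · · · · · · · ·
    · · · · · · · · ·
    · · · · · · · · ·
    · · · · · · · · ·

Answer: 6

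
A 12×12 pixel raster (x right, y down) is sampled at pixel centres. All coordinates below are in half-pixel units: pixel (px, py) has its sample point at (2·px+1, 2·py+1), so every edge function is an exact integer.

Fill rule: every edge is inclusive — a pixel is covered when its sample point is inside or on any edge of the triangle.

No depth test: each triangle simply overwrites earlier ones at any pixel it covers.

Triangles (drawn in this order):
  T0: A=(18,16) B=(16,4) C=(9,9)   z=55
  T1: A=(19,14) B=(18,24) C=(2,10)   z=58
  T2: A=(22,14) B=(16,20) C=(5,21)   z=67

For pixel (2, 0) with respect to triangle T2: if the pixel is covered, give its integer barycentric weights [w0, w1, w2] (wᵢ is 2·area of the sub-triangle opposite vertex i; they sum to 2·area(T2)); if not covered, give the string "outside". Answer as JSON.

T0:
  2·area = 94  (B↔C swapped to make it positive)
  edge (18, 16)→(9, 9): d=(-9,-7) inclusive
  edge (9, 9)→(16, 4): d=(7,-5) inclusive
  edge (16, 4)→(18, 16): d=(2,12) inclusive
    (7,2)@(15, 5): e=[78,2,14] → █
    (8,2)@(17, 5): e=[92,12,-10] → ·
    (6,3)@(13, 7): e=[46,6,42] → █
    (8,3)@(17, 7): e=[74,26,-6] → ·
    (4,4)@(9, 9): e=[0,0,94] → █  [on edge]
    (5,4)@(11, 9): e=[14,10,70] → █
    (8,4)@(17, 9): e=[56,40,-2] → ·
    (4,5)@(9, 11): e=[-18,14,98] → ·
    (5,5)@(11, 11): e=[-4,24,74] → ·
    (6,5)@(13, 11): e=[10,34,50] → █
    (8,5)@(17, 11): e=[38,54,2] → █
    (9,5)@(19, 11): e=[52,64,-22] → ·
  covered (13 px):
    · · · · · · · · · · · ·
    · · · · · · · · · · · ·
    · · · · · · · █ · · · ·
    · · · · · · █ █ · · · ·
    · · · · █ █ █ █ · · · ·
    · · · · · · █ █ █ · · ·
    · · · · · · · █ █ · · ·
    · · · · · · · · █ · · ·
    · · · · · · · · · · · ·
    · · · · · · · · · · · ·
    · · · · · · · · · · · ·
    · · · · · · · · · · · ·
T1:
  2·area = 174
  edge (19, 14)→(18, 24): d=(-1,10) inclusive
  edge (18, 24)→(2, 10): d=(-16,-14) inclusive
  edge (2, 10)→(19, 14): d=(17,4) inclusive
    (2,5)@(5, 11): e=[143,26,5] → █
    (3,5)@(7, 11): e=[123,54,-3] → ·
    (2,6)@(5, 13): e=[141,-6,39] → ·
    (3,6)@(7, 13): e=[121,22,31] → █
    (4,6)@(9, 13): e=[101,50,23] → █
    (5,6)@(11, 13): e=[81,78,15] → █
    (6,6)@(13, 13): e=[61,106,7] → █
    (7,6)@(15, 13): e=[41,134,-1] → ·
    (3,7)@(7, 15): e=[119,-10,65] → ·
    (4,7)@(9, 15): e=[99,18,57] → █
    (7,7)@(15, 15): e=[39,102,33] → █
    (8,7)@(17, 15): e=[19,130,25] → █
  covered (20 px):
    · · · · · · · · · · · ·
    · · · · · · · · · · · ·
    · · · · · · · · · · · ·
    · · · · · · · · · · · ·
    · · · · · · · · · · · ·
    · · █ · · · · · · · · ·
    · · · █ █ █ █ · · · · ·
    · · · · █ █ █ █ █ · · ·
    · · · · · █ █ █ █ · · ·
    · · · · · · █ █ █ · · ·
    · · · · · · · █ █ · · ·
    · · · · · · · · █ · · ·
T2:
  2·area = 60
  edge (22, 14)→(16, 20): d=(-6,6) inclusive
  edge (16, 20)→(5, 21): d=(-11,1) inclusive
  edge (5, 21)→(22, 14): d=(17,-7) inclusive
    (11,6)@(23, 13): e=[0,70,-10] → ·  [on edge]
    (10,7)@(21, 15): e=[0,50,10] → █  [on edge]
    (11,7)@(23, 15): e=[-12,48,24] → ·
    (7,8)@(15, 17): e=[24,34,2] → █
    (8,8)@(17, 17): e=[12,32,16] → █
    (9,8)@(19, 17): e=[0,30,30] → █  [on edge]
    (10,8)@(21, 17): e=[-12,28,44] → ·
    (5,9)@(11, 19): e=[36,16,8] → █
    (6,9)@(13, 19): e=[24,14,22] → █
    (8,9)@(17, 19): e=[0,10,50] → █  [on edge]
    (9,9)@(19, 19): e=[-12,8,64] → ·
    (2,10)@(5, 21): e=[60,0,0] → █  [on edge]
    (7,10)@(15, 21): e=[0,-10,70] → ·  [on edge]
    (6,11)@(13, 23): e=[0,-30,90] → ·  [on edge]
  covered (9 px):
    · · · · · · · · · · · ·
    · · · · · · · · · · · ·
    · · · · · · · · · · · ·
    · · · · · · · · · · · ·
    · · · · · · · · · · · ·
    · · · · · · · · · · · ·
    · · · · · · · · · · · ·
    · · · · · · · · · · █ ·
    · · · · · · · █ █ █ · ·
    · · · · · █ █ █ █ · · ·
    · · █ · · · · · · · · ·
    · · · · · · · · · · · ·

Answer: "outside"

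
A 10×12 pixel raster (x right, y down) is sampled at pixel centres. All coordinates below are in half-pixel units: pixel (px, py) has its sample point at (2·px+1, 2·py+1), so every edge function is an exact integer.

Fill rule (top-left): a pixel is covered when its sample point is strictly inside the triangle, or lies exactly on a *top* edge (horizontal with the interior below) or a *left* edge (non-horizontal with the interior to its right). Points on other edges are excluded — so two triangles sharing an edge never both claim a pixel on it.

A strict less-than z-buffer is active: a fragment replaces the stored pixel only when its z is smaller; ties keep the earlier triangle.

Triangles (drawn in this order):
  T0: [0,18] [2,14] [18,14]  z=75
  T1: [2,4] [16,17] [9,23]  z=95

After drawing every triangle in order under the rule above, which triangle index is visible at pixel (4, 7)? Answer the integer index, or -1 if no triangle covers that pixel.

T0:
  2·area = 64
  edge (0, 18)→(2, 14): d=(2,-4) top-left  bias=+0
  edge (2, 14)→(18, 14): d=(16,0) top-left  bias=+0
  edge (18, 14)→(0, 18): d=(-18,4) right/bottom  bias=-1
    (1,7)@(3, 15): e=[6,16,42] → #
    (2,7)@(5, 15): e=[14,16,34] → #
    (3,7)@(7, 15): e=[22,16,26] → #
    (4,7)@(9, 15): e=[30,16,18] → #
    (5,7)@(11, 15): e=[38,16,10] → #
    (6,7)@(13, 15): e=[46,16,2] → #
    (7,7)@(15, 15): e=[54,16,-6] → ·
    (0,8)@(1, 17): e=[2,48,14] → #
    (2,8)@(5, 17): e=[18,48,-2] → ·
    (3,8)@(7, 17): e=[26,48,-10] → ·
    (4,8)@(9, 17): e=[34,48,-18] → ·
    (5,8)@(11, 17): e=[42,48,-26] → ·
  covered (8 px):
    · · · · · · · · · ·
    · · · · · · · · · ·
    · · · · · · · · · ·
    · · · · · · · · · ·
    · · · · · · · · · ·
    · · · · · · · · · ·
    · · · · · · · · · ·
    · # # # # # # · · ·
    # # · · · · · · · ·
    · · · · · · · · · ·
    · · · · · · · · · ·
    · · · · · · · · · ·
T1:
  2·area = 175
  edge (2, 4)→(16, 17): d=(14,13) right/bottom  bias=-1
  edge (16, 17)→(9, 23): d=(-7,6) right/bottom  bias=-1
  edge (9, 23)→(2, 4): d=(-7,-19) top-left  bias=+0
    (1,2)@(3, 5): e=[1,162,12] → #
    (2,2)@(5, 5): e=[-25,150,50] → ·
    (1,3)@(3, 7): e=[29,148,-2] → ·
    (2,3)@(5, 7): e=[3,136,36] → #
    (3,3)@(7, 7): e=[-23,124,74] → ·
    (2,4)@(5, 9): e=[31,122,22] → #
    (3,4)@(7, 9): e=[5,110,60] → #
    (4,4)@(9, 9): e=[-21,98,98] → ·
    (2,5)@(5, 11): e=[59,108,8] → #
    (4,5)@(9, 11): e=[7,84,84] → #
    (5,5)@(11, 11): e=[-19,72,122] → ·
    (2,6)@(5, 13): e=[87,94,-6] → ·
    (4,11)@(9, 23): e=[175,0,0] → ·  [on edge]
  covered (24 px):
    · · · · · · · · · ·
    · · · · · · · · · ·
    · # · · · · · · · ·
    · · # · · · · · · ·
    · · # # · · · · · ·
    · · # # # · · · · ·
    · · · # # # · · · ·
    · · · # # # # · · ·
    · · · # # # # # · ·
    · · · · # # # · · ·
    · · · · # # · · · ·
    · · · · · · · · · ·

Z-buffer (winner per pixel, '.' = empty):
  . . . . . . . . . .
  . . . . . . . . . .
  . 1 . . . . . . . .
  . . 1 . . . . . . .
  . . 1 1 . . . . . .
  . . 1 1 1 . . . . .
  . . . 1 1 1 . . . .
  . 0 0 0 0 0 0 . . .
  0 0 . 1 1 1 1 1 . .
  . . . . 1 1 1 . . .
  . . . . 1 1 . . . .
  . . . . . . . . . .

Result: 0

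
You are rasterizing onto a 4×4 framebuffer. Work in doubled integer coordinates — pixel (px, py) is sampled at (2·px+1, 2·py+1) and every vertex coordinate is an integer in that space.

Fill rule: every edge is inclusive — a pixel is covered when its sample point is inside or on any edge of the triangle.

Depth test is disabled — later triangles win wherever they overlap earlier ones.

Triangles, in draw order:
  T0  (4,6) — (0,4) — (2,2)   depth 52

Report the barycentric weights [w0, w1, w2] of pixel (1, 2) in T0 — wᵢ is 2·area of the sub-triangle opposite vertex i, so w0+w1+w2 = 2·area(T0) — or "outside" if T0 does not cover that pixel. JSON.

T0:
  2·area = 12
  edge (4, 6)→(0, 4): d=(-4,-2) inclusive
  edge (0, 4)→(2, 2): d=(2,-2) inclusive
  edge (2, 2)→(4, 6): d=(2,4) inclusive
    (1,0)@(3, 1): e=[18,0,-6] → ·  [on edge]
    (0,1)@(1, 3): e=[6,0,6] → █  [on edge]
    (1,1)@(3, 3): e=[10,4,-2] → ·
    (0,2)@(1, 5): e=[-2,4,10] → ·
    (1,2)@(3, 5): e=[2,8,2] → █
    (2,2)@(5, 5): e=[6,12,-6] → ·
    (1,3)@(3, 7): e=[-6,12,6] → ·
  covered (2 px):
    · · · ·
    █ · · ·
    · █ · ·
    · · · ·

Answer: [8,2,2]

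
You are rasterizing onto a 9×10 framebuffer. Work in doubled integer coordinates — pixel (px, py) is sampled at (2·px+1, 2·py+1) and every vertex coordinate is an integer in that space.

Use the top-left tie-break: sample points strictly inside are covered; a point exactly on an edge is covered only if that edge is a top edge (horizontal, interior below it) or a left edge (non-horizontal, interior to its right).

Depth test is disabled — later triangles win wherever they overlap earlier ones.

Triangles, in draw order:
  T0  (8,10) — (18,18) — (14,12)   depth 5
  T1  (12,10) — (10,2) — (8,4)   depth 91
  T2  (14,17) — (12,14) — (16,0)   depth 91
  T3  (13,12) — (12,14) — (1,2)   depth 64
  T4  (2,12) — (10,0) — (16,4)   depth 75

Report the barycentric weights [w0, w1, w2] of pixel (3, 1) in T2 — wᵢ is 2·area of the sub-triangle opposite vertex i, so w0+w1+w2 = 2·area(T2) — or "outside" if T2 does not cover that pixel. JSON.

T0:
  2·area = 28  (B↔C swapped to make it positive)
  edge (8, 10)→(14, 12): d=(6,2) right/bottom  bias=-1
  edge (14, 12)→(18, 18): d=(4,6) right/bottom  bias=-1
  edge (18, 18)→(8, 10): d=(-10,-8) top-left  bias=+0
    (2,4)@(5, 9): e=[0,42,-14] → .  [on edge]
    (5,5)@(11, 11): e=[0,14,14] → .  [on edge]
    (6,6)@(13, 13): e=[8,10,10] → X
    (7,6)@(15, 13): e=[4,-2,26] → .
    (8,6)@(17, 13): e=[0,-14,42] → .  [on edge]
    (6,7)@(13, 15): e=[20,18,-10] → .
    (7,7)@(15, 15): e=[16,6,6] → X
    (8,7)@(17, 15): e=[12,-6,22] → .
    (7,8)@(15, 17): e=[28,14,-14] → .
    (8,8)@(17, 17): e=[24,2,2] → X
    (8,9)@(17, 19): e=[36,10,-18] → .
  covered (3 px):
    . . . . . . . . .
    . . . . . . . . .
    . . . . . . . . .
    . . . . . . . . .
    . . . . . . . . .
    . . . . . . . . .
    . . . . . . X . .
    . . . . . . . X .
    . . . . . . . . X
    . . . . . . . . .
T1:
  2·area = 20  (B↔C swapped to make it positive)
  edge (12, 10)→(8, 4): d=(-4,-6) top-left  bias=+0
  edge (8, 4)→(10, 2): d=(2,-2) top-left  bias=+0
  edge (10, 2)→(12, 10): d=(2,8) right/bottom  bias=-1
    (5,0)@(11, 1): e=[30,0,-10] → .  [on edge]
    (4,1)@(9, 3): e=[10,0,10] → X  [on edge]
    (5,1)@(11, 3): e=[22,4,-6] → .
    (3,2)@(7, 5): e=[-10,0,30] → .  [on edge]
    (4,2)@(9, 5): e=[2,4,14] → X
    (5,2)@(11, 5): e=[14,8,-2] → .
    (2,3)@(5, 7): e=[-30,0,50] → .  [on edge]
    (4,3)@(9, 7): e=[-6,8,18] → .
    (5,3)@(11, 7): e=[6,12,2] → X
    (6,3)@(13, 7): e=[18,16,-14] → .
    (1,4)@(3, 9): e=[-50,0,70] → .  [on edge]
    (5,4)@(11, 9): e=[-2,16,6] → .
    (0,5)@(1, 11): e=[-70,0,90] → .  [on edge]
  covered (3 px):
    . . . . . . . . .
    . . . . X . . . .
    . . . . X . . . .
    . . . . . X . . .
    . . . . . . . . .
    . . . . . . . . .
    . . . . . . . . .
    . . . . . . . . .
    . . . . . . . . .
    . . . . . . . . .
T2:
  2·area = 40
  edge (14, 17)→(12, 14): d=(-2,-3) top-left  bias=+0
  edge (12, 14)→(16, 0): d=(4,-14) top-left  bias=+0
  edge (16, 0)→(14, 17): d=(-2,17) right/bottom  bias=-1
    (7,2)@(15, 5): e=[27,6,7] → X
    (8,2)@(17, 5): e=[33,34,-27] → .
    (7,3)@(15, 7): e=[23,14,3] → X
    (8,3)@(17, 7): e=[29,42,-31] → .
    (7,4)@(15, 9): e=[19,22,-1] → .
    (6,5)@(13, 11): e=[9,2,29] → X
    (7,5)@(15, 11): e=[15,30,-5] → .
    (6,6)@(13, 13): e=[5,10,25] → X
    (7,6)@(15, 13): e=[11,38,-9] → .
    (6,7)@(13, 15): e=[1,18,21] → X
    (7,7)@(15, 15): e=[7,46,-13] → .
    (6,8)@(13, 17): e=[-3,26,17] → .
  covered (5 px):
    . . . . . . . . .
    . . . . . . . . .
    . . . . . . . X .
    . . . . . . . X .
    . . . . . . . . .
    . . . . . . X . .
    . . . . . . X . .
    . . . . . . X . .
    . . . . . . . . .
    . . . . . . . . .
T3:
  2·area = 34
  edge (13, 12)→(12, 14): d=(-1,2) right/bottom  bias=-1
  edge (12, 14)→(1, 2): d=(-11,-12) top-left  bias=+0
  edge (1, 2)→(13, 12): d=(12,10) right/bottom  bias=-1
    (3,3)@(7, 7): e=[17,17,0] → .  [on edge]
    (4,4)@(9, 9): e=[11,19,4] → X
    (5,4)@(11, 9): e=[7,43,-16] → .
    (4,5)@(9, 11): e=[9,-3,28] → .
    (5,5)@(11, 11): e=[5,21,8] → X
    (6,5)@(13, 11): e=[1,45,-12] → .
    (5,6)@(11, 13): e=[3,-1,32] → .
  covered (2 px):
    . . . . . . . . .
    . . . . . . . . .
    . . . . . . . . .
    . . . . . . . . .
    . . . . X . . . .
    . . . . . X . . .
    . . . . . . . . .
    . . . . . . . . .
    . . . . . . . . .
    . . . . . . . . .
T4:
  2·area = 104
  edge (2, 12)→(10, 0): d=(8,-12) top-left  bias=+0
  edge (10, 0)→(16, 4): d=(6,4) right/bottom  bias=-1
  edge (16, 4)→(2, 12): d=(-14,8) right/bottom  bias=-1
    (5,0)@(11, 1): e=[20,2,82] → X
    (6,0)@(13, 1): e=[44,-6,66] → .
    (4,1)@(9, 3): e=[12,22,70] → X
    (6,1)@(13, 3): e=[60,6,38] → X
    (7,1)@(15, 3): e=[84,-2,22] → .
    (3,2)@(7, 5): e=[4,42,58] → X
    (7,2)@(15, 5): e=[100,10,-6] → .
    (3,3)@(7, 7): e=[20,54,30] → X
    (5,3)@(11, 7): e=[68,38,-2] → .
    (6,3)@(13, 7): e=[92,30,-18] → .
    (2,4)@(5, 9): e=[12,74,18] → X
    (4,4)@(9, 9): e=[60,58,-14] → .
  covered (13 px):
    . . . . . X . . .
    . . . . X X X . .
    . . . X X X X . .
    . . . X X . . . .
    . . X X . . . . .
    . X . . . . . . .
    . . . . . . . . .
    . . . . . . . . .
    . . . . . . . . .
    . . . . . . . . .

Final: "outside"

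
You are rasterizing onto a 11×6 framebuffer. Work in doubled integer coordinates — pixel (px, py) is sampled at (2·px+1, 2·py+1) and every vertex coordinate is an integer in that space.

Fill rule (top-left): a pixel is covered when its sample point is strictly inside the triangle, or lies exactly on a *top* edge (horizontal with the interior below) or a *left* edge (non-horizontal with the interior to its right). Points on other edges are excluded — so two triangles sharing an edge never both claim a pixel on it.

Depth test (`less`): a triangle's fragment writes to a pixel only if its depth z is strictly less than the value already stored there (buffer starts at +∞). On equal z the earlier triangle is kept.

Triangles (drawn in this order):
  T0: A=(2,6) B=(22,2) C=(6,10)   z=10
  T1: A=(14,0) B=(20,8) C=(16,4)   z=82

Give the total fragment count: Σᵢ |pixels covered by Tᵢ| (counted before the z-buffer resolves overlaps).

T0:
  2·area = 96
  edge (2, 6)→(22, 2): d=(20,-4) top-left  bias=+0
  edge (22, 2)→(6, 10): d=(-16,8) right/bottom  bias=-1
  edge (6, 10)→(2, 6): d=(-4,-4) top-left  bias=+0
    (8,1)@(17, 3): e=[0,24,72] → █  [on edge]
    (9,1)@(19, 3): e=[8,8,80] → █
    (10,1)@(21, 3): e=[16,-8,88] → ·
    (0,2)@(1, 5): e=[-24,120,0] → ·  [on edge]
    (3,2)@(7, 5): e=[0,72,24] → █  [on edge]
    (4,2)@(9, 5): e=[8,56,32] → █
    (5,2)@(11, 5): e=[16,40,40] → █
    (6,2)@(13, 5): e=[24,24,48] → █
    (7,2)@(15, 5): e=[32,8,56] → █
    (8,2)@(17, 5): e=[40,-8,64] → ·
    (9,2)@(19, 5): e=[48,-24,72] → ·
    (1,3)@(3, 7): e=[24,72,0] → █  [on edge]
    (2,4)@(5, 9): e=[72,24,0] → █  [on edge]
    (3,5)@(7, 11): e=[120,-24,0] → ·  [on edge]
  covered (14 px):
    · · · · · · · · · · ·
    · · · · · · · · █ █ ·
    · · · █ █ █ █ █ · · ·
    · █ █ █ █ █ · · · · ·
    · · █ █ · · · · · · ·
    · · · · · · · · · · ·
T1:
  2·area = 8
  edge (14, 0)→(20, 8): d=(6,8) right/bottom  bias=-1
  edge (20, 8)→(16, 4): d=(-4,-4) top-left  bias=+0
  edge (16, 4)→(14, 0): d=(-2,-4) top-left  bias=+0
    (6,0)@(13, 1): e=[14,0,-6] → ·  [on edge]
    (7,1)@(15, 3): e=[10,0,-2] → ·  [on edge]
    (8,2)@(17, 5): e=[6,0,2] → █  [on edge]
    (9,2)@(19, 5): e=[-10,8,10] → ·
    (8,3)@(17, 7): e=[18,-8,-2] → ·
    (9,3)@(19, 7): e=[2,0,6] → █  [on edge]
    (10,3)@(21, 7): e=[-14,8,14] → ·
    (9,4)@(19, 9): e=[14,-8,2] → ·
    (10,4)@(21, 9): e=[-2,0,10] → ·  [on edge]
  covered (2 px):
    · · · · · · · · · · ·
    · · · · · · · · · · ·
    · · · · · · · · █ · ·
    · · · · · · · · · █ ·
    · · · · · · · · · · ·
    · · · · · · · · · · ·

Result: 16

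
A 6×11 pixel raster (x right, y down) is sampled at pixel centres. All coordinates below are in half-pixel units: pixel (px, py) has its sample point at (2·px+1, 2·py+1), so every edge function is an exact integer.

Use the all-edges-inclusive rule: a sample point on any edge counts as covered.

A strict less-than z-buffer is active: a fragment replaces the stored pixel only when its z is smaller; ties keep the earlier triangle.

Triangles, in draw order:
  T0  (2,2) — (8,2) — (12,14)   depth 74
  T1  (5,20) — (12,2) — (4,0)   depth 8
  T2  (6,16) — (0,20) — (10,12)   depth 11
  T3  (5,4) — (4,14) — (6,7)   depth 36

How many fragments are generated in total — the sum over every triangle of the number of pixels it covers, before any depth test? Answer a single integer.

T0:
  2·area = 72
  edge (2, 2)→(8, 2): d=(6,0) inclusive
  edge (8, 2)→(12, 14): d=(4,12) inclusive
  edge (12, 14)→(2, 2): d=(-10,-12) inclusive
    (1,1)@(3, 3): e=[6,64,2] → X
    (2,1)@(5, 3): e=[6,40,26] → X
    (3,1)@(7, 3): e=[6,16,50] → X
    (4,1)@(9, 3): e=[6,-8,74] → .
    (1,2)@(3, 5): e=[18,72,-18] → .
    (2,2)@(5, 5): e=[18,48,6] → X
    (4,2)@(9, 5): e=[18,0,54] → X  [on edge]
    (5,2)@(11, 5): e=[18,-24,78] → .
    (2,3)@(5, 7): e=[30,56,-14] → .
    (3,3)@(7, 7): e=[30,32,10] → X
    (5,3)@(11, 7): e=[30,-16,58] → .
    (3,4)@(7, 9): e=[42,40,-10] → .
    (5,5)@(11, 11): e=[54,0,18] → X  [on edge]
  covered (10 px):
    . . . . . .
    . X X X . .
    . . X X X .
    . . . X X .
    . . . . X .
    . . . . . X
    . . . . . .
    . . . . . .
    . . . . . .
    . . . . . .
    . . . . . .
T1:
  2·area = 158  (B↔C swapped to make it positive)
  edge (5, 20)→(4, 0): d=(-1,-20) inclusive
  edge (4, 0)→(12, 2): d=(8,2) inclusive
  edge (12, 2)→(5, 20): d=(-7,18) inclusive
    (2,0)@(5, 1): e=[19,6,133] → X
    (3,0)@(7, 1): e=[59,2,97] → X
    (4,0)@(9, 1): e=[99,-2,61] → .
    (2,1)@(5, 3): e=[17,22,119] → X
    (4,1)@(9, 3): e=[97,14,47] → X
    (5,1)@(11, 3): e=[137,10,11] → X
    (2,2)@(5, 5): e=[15,38,105] → X
    (5,2)@(11, 5): e=[135,26,-3] → .
    (2,3)@(5, 7): e=[13,54,91] → X
    (5,3)@(11, 7): e=[133,42,-17] → .
    (2,4)@(5, 9): e=[11,70,77] → X
    (5,4)@(11, 9): e=[131,58,-31] → .
  covered (22 px):
    . . X X . .
    . . X X X X
    . . X X X .
    . . X X X .
    . . X X X .
    . . X X . .
    . . X X . .
    . . X . . .
    . . X . . .
    . . X . . .
    . . . . . .
T2:
  2·area = 8
  edge (6, 16)→(0, 20): d=(-6,4) inclusive
  edge (0, 20)→(10, 12): d=(10,-8) inclusive
  edge (10, 12)→(6, 16): d=(-4,4) inclusive
    (5,5)@(11, 11): e=[10,-2,0] → .  [on edge]
    (4,6)@(9, 13): e=[6,2,0] → X  [on edge]
    (5,6)@(11, 13): e=[-2,18,-8] → .
    (3,7)@(7, 15): e=[2,6,0] → X  [on edge]
    (4,7)@(9, 15): e=[-6,22,-8] → .
    (2,8)@(5, 17): e=[-2,10,0] → .  [on edge]
    (3,8)@(7, 17): e=[-10,26,-8] → .
    (1,9)@(3, 19): e=[-6,14,0] → .  [on edge]
    (0,10)@(1, 21): e=[-10,18,0] → .  [on edge]
  covered (2 px):
    . . . . . .
    . . . . . .
    . . . . . .
    . . . . . .
    . . . . . .
    . . . . . .
    . . . . X .
    . . . X . .
    . . . . . .
    . . . . . .
    . . . . . .
T3:
  2·area = 13  (B↔C swapped to make it positive)
  edge (5, 4)→(6, 7): d=(1,3) inclusive
  edge (6, 7)→(4, 14): d=(-2,7) inclusive
  edge (4, 14)→(5, 4): d=(1,-10) inclusive
    (2,2)@(5, 5): e=[1,11,1] → X
    (3,2)@(7, 5): e=[-5,-3,21] → .
    (2,3)@(5, 7): e=[3,7,3] → X
    (3,3)@(7, 7): e=[-3,-7,23] → .
    (2,4)@(5, 9): e=[5,3,5] → X
    (3,4)@(7, 9): e=[-1,-11,25] → .
    (2,5)@(5, 11): e=[7,-1,7] → .
  covered (3 px):
    . . . . . .
    . . . . . .
    . . X . . .
    . . X . . .
    . . X . . .
    . . . . . .
    . . . . . .
    . . . . . .
    . . . . . .
    . . . . . .
    . . . . . .

Answer: 37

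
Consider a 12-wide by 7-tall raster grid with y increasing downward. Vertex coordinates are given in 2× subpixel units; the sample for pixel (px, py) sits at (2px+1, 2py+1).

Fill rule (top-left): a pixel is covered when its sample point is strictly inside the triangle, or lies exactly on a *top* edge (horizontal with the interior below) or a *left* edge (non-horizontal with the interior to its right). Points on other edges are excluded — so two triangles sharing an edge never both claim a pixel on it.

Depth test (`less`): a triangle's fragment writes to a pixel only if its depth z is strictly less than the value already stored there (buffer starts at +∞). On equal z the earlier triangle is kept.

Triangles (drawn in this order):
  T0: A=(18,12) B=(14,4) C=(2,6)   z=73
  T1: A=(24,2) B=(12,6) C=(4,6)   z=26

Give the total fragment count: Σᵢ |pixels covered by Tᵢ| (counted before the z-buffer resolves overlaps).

T0:
  2·area = 104  (B↔C swapped to make it positive)
  edge (18, 12)→(2, 6): d=(-16,-6) top-left  bias=+0
  edge (2, 6)→(14, 4): d=(12,-2) top-left  bias=+0
  edge (14, 4)→(18, 12): d=(4,8) right/bottom  bias=-1
    (4,2)@(9, 5): e=[58,2,44] → █
    (5,2)@(11, 5): e=[70,6,28] → █
    (6,2)@(13, 5): e=[82,10,12] → █
    (7,2)@(15, 5): e=[94,14,-4] → ·
    (2,3)@(5, 7): e=[2,18,84] → █
    (3,3)@(7, 7): e=[14,22,68] → █
    (7,3)@(15, 7): e=[62,38,4] → █
    (8,3)@(17, 7): e=[74,42,-12] → ·
    (2,4)@(5, 9): e=[-30,42,92] → ·
    (3,4)@(7, 9): e=[-18,46,76] → ·
    (4,4)@(9, 9): e=[-6,50,60] → ·
    (5,4)@(11, 9): e=[6,54,44] → █
  covered (13 px):
    · · · · · · · · · · · ·
    · · · · · · · · · · · ·
    · · · · █ █ █ · · · · ·
    · · █ █ █ █ █ █ · · · ·
    · · · · · █ █ █ · · · ·
    · · · · · · · · █ · · ·
    · · · · · · · · · · · ·
T1:
  2·area = 32
  edge (24, 2)→(12, 6): d=(-12,4) right/bottom  bias=-1
  edge (12, 6)→(4, 6): d=(-8,0) right/bottom  bias=-1
  edge (4, 6)→(24, 2): d=(20,-4) top-left  bias=+0
    (9,1)@(19, 3): e=[8,24,0] → █  [on edge]
    (10,1)@(21, 3): e=[0,24,8] → ·  [on edge]
    (4,2)@(9, 5): e=[24,8,0] → █  [on edge]
    (5,2)@(11, 5): e=[16,8,8] → █
    (6,2)@(13, 5): e=[8,8,16] → █
    (7,2)@(15, 5): e=[0,8,24] → ·  [on edge]
    (9,2)@(19, 5): e=[-16,8,40] → ·
    (4,3)@(9, 7): e=[0,-8,40] → ·  [on edge]
    (5,3)@(11, 7): e=[-8,-8,48] → ·
    (6,3)@(13, 7): e=[-16,-8,56] → ·
    (1,4)@(3, 9): e=[0,-24,56] → ·  [on edge]
  covered (4 px):
    · · · · · · · · · · · ·
    · · · · · · · · · █ · ·
    · · · · █ █ █ · · · · ·
    · · · · · · · · · · · ·
    · · · · · · · · · · · ·
    · · · · · · · · · · · ·
    · · · · · · · · · · · ·

Answer: 17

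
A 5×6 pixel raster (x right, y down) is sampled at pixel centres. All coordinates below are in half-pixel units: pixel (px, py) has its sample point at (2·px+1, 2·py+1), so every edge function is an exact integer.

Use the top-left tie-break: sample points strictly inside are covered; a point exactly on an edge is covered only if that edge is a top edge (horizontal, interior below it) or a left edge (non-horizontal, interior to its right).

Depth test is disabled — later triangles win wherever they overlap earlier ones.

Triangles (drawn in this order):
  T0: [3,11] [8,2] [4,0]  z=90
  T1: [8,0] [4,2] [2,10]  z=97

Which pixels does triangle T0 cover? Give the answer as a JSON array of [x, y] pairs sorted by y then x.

T0:
  2·area = 46  (B↔C swapped to make it positive)
  edge (3, 11)→(4, 0): d=(1,-11) top-left  bias=+0
  edge (4, 0)→(8, 2): d=(4,2) right/bottom  bias=-1
  edge (8, 2)→(3, 11): d=(-5,9) right/bottom  bias=-1
    (2,0)@(5, 1): e=[12,2,32] → X
    (3,0)@(7, 1): e=[34,-2,14] → .
    (2,1)@(5, 3): e=[14,10,22] → X
    (3,1)@(7, 3): e=[36,6,4] → X
    (4,1)@(9, 3): e=[58,2,-14] → .
    (2,2)@(5, 5): e=[16,18,12] → X
    (3,2)@(7, 5): e=[38,14,-6] → .
    (2,3)@(5, 7): e=[18,26,2] → X
    (3,3)@(7, 7): e=[40,22,-16] → .
    (2,4)@(5, 9): e=[20,34,-8] → .
    (1,5)@(3, 11): e=[0,46,0] → .  [on edge]
  covered (5 px):
    . . X . .
    . . X X .
    . . X . .
    . . X . .
    . . . . .
    . . . . .
T1:
  2·area = 28  (B↔C swapped to make it positive)
  edge (8, 0)→(2, 10): d=(-6,10) right/bottom  bias=-1
  edge (2, 10)→(4, 2): d=(2,-8) top-left  bias=+0
  edge (4, 2)→(8, 0): d=(4,-2) top-left  bias=+0
    (3,0)@(7, 1): e=[4,22,2] → X
    (4,0)@(9, 1): e=[-16,38,6] → .
    (2,1)@(5, 3): e=[12,10,6] → X
    (3,1)@(7, 3): e=[-8,26,10] → .
    (2,2)@(5, 5): e=[0,14,14] → .  [on edge]
    (1,3)@(3, 7): e=[8,2,18] → X
    (2,3)@(5, 7): e=[-12,18,22] → .
    (1,4)@(3, 9): e=[-4,6,26] → .
  covered (3 px):
    . . . X .
    . . X . .
    . . . . .
    . X . . .
    . . . . .
    . . . . .

Final: [[2,0],[2,1],[3,1],[2,2],[2,3]]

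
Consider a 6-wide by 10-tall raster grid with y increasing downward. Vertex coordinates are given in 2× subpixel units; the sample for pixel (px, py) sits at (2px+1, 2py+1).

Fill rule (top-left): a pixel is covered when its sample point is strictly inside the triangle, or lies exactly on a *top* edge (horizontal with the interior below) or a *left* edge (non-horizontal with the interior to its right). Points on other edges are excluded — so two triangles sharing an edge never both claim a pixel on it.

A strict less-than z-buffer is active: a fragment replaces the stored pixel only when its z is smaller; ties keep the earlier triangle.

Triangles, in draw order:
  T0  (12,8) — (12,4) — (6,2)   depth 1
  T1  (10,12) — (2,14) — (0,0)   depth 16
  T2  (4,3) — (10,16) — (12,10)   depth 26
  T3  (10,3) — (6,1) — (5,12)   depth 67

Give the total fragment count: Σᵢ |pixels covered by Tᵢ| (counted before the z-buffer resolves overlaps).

T0:
  2·area = 24  (B↔C swapped to make it positive)
  edge (12, 8)→(6, 2): d=(-6,-6) top-left  bias=+0
  edge (6, 2)→(12, 4): d=(6,2) right/bottom  bias=-1
  edge (12, 4)→(12, 8): d=(0,4) right/bottom  bias=-1
    (1,0)@(3, 1): e=[-12,0,36] → .  [on edge]
    (2,0)@(5, 1): e=[0,-4,28] → .  [on edge]
    (3,1)@(7, 3): e=[0,4,20] → X  [on edge]
    (4,1)@(9, 3): e=[12,0,12] → .  [on edge]
    (3,2)@(7, 5): e=[-12,16,20] → .
    (4,2)@(9, 5): e=[0,12,12] → X  [on edge]
    (5,2)@(11, 5): e=[12,8,4] → X
    (4,3)@(9, 7): e=[-12,24,12] → .
    (5,3)@(11, 7): e=[0,20,4] → X  [on edge]
    (5,4)@(11, 9): e=[-12,32,4] → .
  covered (4 px):
    . . . . . .
    . . . X . .
    . . . . X X
    . . . . . X
    . . . . . .
    . . . . . .
    . . . . . .
    . . . . . .
    . . . . . .
    . . . . . .
T1:
  2·area = 116
  edge (10, 12)→(2, 14): d=(-8,2) right/bottom  bias=-1
  edge (2, 14)→(0, 0): d=(-2,-14) top-left  bias=+0
  edge (0, 0)→(10, 12): d=(10,12) right/bottom  bias=-1
    (0,1)@(1, 3): e=[90,8,18] → X
    (1,1)@(3, 3): e=[86,36,-6] → .
    (0,2)@(1, 5): e=[74,4,38] → X
    (1,2)@(3, 5): e=[70,32,14] → X
    (2,2)@(5, 5): e=[66,60,-10] → .
    (0,3)@(1, 7): e=[58,0,58] → X  [on edge]
    (2,3)@(5, 7): e=[50,56,10] → X
    (3,3)@(7, 7): e=[46,84,-14] → .
    (0,4)@(1, 9): e=[42,-4,78] → .
    (1,4)@(3, 9): e=[38,24,54] → X
    (3,4)@(7, 9): e=[30,80,6] → X
    (4,4)@(9, 9): e=[26,108,-18] → .
  covered (15 px):
    . . . . . .
    X . . . . .
    X X . . . .
    X X X . . .
    . X X X . .
    . X X X X .
    . X X . . .
    . . . . . .
    . . . . . .
    . . . . . .
T2:
  2·area = 62  (B↔C swapped to make it positive)
  edge (4, 3)→(12, 10): d=(8,7) right/bottom  bias=-1
  edge (12, 10)→(10, 16): d=(-2,6) right/bottom  bias=-1
  edge (10, 16)→(4, 3): d=(-6,-13) top-left  bias=+0
    (2,2)@(5, 5): e=[9,52,1] → X
    (3,2)@(7, 5): e=[-5,40,27] → .
    (2,3)@(5, 7): e=[25,48,-11] → .
    (3,3)@(7, 7): e=[11,36,15] → X
    (4,3)@(9, 7): e=[-3,24,41] → .
    (3,4)@(7, 9): e=[27,32,3] → X
    (4,4)@(9, 9): e=[13,20,29] → X
    (5,4)@(11, 9): e=[-1,8,55] → .
    (3,5)@(7, 11): e=[43,28,-9] → .
    (4,5)@(9, 11): e=[29,16,17] → X
    (5,5)@(11, 11): e=[15,4,43] → X
    (4,6)@(9, 13): e=[45,12,5] → X
    (5,6)@(11, 13): e=[31,0,31] → .  [on edge]
    (4,9)@(9, 19): e=[93,0,-31] → .  [on edge]
  covered (7 px):
    . . . . . .
    . . . . . .
    . . X . . .
    . . . X . .
    . . . X X .
    . . . . X X
    . . . . X .
    . . . . . .
    . . . . . .
    . . . . . .
T3:
  2·area = 46  (B↔C swapped to make it positive)
  edge (10, 3)→(5, 12): d=(-5,9) right/bottom  bias=-1
  edge (5, 12)→(6, 1): d=(1,-11) top-left  bias=+0
  edge (6, 1)→(10, 3): d=(4,2) right/bottom  bias=-1
    (3,1)@(7, 3): e=[27,13,6] → X
    (4,1)@(9, 3): e=[9,35,2] → X
    (5,1)@(11, 3): e=[-9,57,-2] → .
    (3,2)@(7, 5): e=[17,15,14] → X
    (4,2)@(9, 5): e=[-1,37,10] → .
    (3,3)@(7, 7): e=[7,17,22] → X
    (4,3)@(9, 7): e=[-11,39,18] → .
    (3,4)@(7, 9): e=[-3,19,30] → .
  covered (4 px):
    . . . . . .
    . . . X X .
    . . . X . .
    . . . X . .
    . . . . . .
    . . . . . .
    . . . . . .
    . . . . . .
    . . . . . .
    . . . . . .

Answer: 30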